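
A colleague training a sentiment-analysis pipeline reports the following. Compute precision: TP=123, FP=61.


Precision = TP/(TP+FP)
= 123/(123+61)
= 123/184 = 66.85%

66.85%


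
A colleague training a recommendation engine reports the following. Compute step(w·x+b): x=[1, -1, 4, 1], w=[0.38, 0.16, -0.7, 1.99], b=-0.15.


z = (1)·(0.38) + (-1)·(0.16) + (4)·(-0.7) + (1)·(1.99) - 0.15
  = -0.74
step(z) = 0 (z<0)

0


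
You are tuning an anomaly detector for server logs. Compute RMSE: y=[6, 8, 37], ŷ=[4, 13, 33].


MSE = 45/3 = 15
RMSE = √(45/3) = 3.873

3.873


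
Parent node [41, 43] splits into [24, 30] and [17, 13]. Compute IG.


Parent = [41, 43], H_parent = 0.9996
H_left = 0.9911 (n=54), H_right = 0.9871 (n=30)
H_children = (54/84)·0.9911 + (30/84)·0.9871 = 0.9897
IG = 0.9996 - 0.9897 = 0.0099

0.0099


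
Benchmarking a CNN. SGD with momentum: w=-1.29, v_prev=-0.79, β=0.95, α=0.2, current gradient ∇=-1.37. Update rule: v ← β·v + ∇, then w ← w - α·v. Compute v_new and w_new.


v_new = 0.95·-0.79 - 1.37 = -0.7505 - 1.37 = -2.1205
w_new = -1.29 - 0.2·-2.1205 = -1.29 + 0.4241 = -0.8659

v_new=-2.1205, w_new=-0.8659


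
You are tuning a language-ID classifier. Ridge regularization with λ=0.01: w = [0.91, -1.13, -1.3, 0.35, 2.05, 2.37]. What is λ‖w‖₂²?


‖w‖₂² = (0.91)² + (-1.13)² + (-1.3)² + (0.35)² + (2.05)² + (2.37)²
     = 0.8281 + 1.2769 + 1.69 + 0.1225 + 4.2025 + 5.6169
     = 13.7369
λ·‖w‖₂² = 0.01·13.7369 = 0.137369

0.137369


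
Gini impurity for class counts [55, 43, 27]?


Probabilities: [55/125, 43/125, 27/125] ≈ [0.44, 0.344, 0.216]
Σpᵢ² = (3025 + 1849 + 729)/125² = 5603/15625
Gini = 1 - Σpᵢ² = 1 - 5603/15625 = 0.6414

0.6414


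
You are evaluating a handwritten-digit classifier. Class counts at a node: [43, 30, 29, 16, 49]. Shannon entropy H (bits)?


Probabilities: [43/167, 30/167, 29/167, 16/167, 49/167] ≈ [0.2575, 0.1796, 0.1737, 0.0958, 0.2934]
H = -((43/167)·log₂(43/167) + (30/167)·log₂(30/167) + (29/167)·log₂(29/167) + (16/167)·log₂(16/167) + (49/167)·log₂(49/167))
  = 2.2308 bits

2.2308 bits


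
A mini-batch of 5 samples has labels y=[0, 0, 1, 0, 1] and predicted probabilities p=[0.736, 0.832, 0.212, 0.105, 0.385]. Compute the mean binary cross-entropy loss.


L[0] = -ln(1-0.736) = -ln(0.264) = 1.3318
L[1] = -ln(1-0.832) = -ln(0.168) = 1.7838
L[2] = -ln(0.212) = 1.5512
L[3] = -ln(1-0.105) = -ln(0.895) = 0.1109
L[4] = -ln(0.385) = 0.9545
mean = (1.3318 + 1.7838 + 1.5512 + 0.1109 + 0.9545)/5 = 1.1464

1.1464


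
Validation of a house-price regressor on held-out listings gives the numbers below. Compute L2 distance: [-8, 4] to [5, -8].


d = √((-8-5)² + (4+ 8)²)
  = √(169 + 144)
  = √313 = 17.6918

17.6918


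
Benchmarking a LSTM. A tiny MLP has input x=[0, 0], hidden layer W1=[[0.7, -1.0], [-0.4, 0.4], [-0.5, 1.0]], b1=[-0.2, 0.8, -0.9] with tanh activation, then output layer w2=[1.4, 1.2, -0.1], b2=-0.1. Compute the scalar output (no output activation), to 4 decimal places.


z1[0] = (0.7)·(0) + (-1.0)·(0) - 0.2 = -0.2
z1[1] = (-0.4)·(0) + (0.4)·(0) + 0.8 = 0.8
z1[2] = (-0.5)·(0) + (1.0)·(0) - 0.9 = -0.9
h = tanh(z1) = [-0.1974, 0.664, -0.7163]
output = (1.4)·(-0.1974) + (1.2)·(0.664) + (-0.1)·(-0.7163) - 0.1 = 0.4921

0.4921


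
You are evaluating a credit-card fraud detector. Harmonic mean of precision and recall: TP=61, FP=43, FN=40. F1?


Precision = 61/104 = 0.5865
Recall = 61/101 = 0.604
F1 = 2·P·R/(P+R) = 2·TP/(2·TP+FP+FN) = 122/(122+43+40) = 122/205 = 0.5951

0.5951


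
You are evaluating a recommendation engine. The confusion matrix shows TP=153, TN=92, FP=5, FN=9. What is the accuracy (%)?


Accuracy = (TP+TN)/(TP+TN+FP+FN)
= (153+92)/(259)
= 245/259 = 94.59%

94.59%


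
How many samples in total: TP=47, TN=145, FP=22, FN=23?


Total = TP + TN + FP + FN
= 47 + 145 + 22 + 23
= 237
(Predicted positive: 69, predicted negative: 168)

237


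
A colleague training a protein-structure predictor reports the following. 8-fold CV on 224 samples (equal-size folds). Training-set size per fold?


Fold size = 224/8 = 28
Training per fold = 224 - 28 = 196

196


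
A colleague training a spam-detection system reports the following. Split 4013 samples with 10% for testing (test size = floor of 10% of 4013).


Test = ⌊4013·10/100⌋ = 401
Train = 4013 - 401 = 3612

Train: 3612, Test: 401


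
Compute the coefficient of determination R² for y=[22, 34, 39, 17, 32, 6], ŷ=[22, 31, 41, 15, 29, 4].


ȳ = 25
SS_res = Σ(y-ŷ)² = 30
SS_tot = Σ(y-ȳ)² = 760
R² = 1 - SS_res/SS_tot = 1 - 0.0395 = 0.9605

0.9605


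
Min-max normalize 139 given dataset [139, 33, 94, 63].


min=33, max=139
(139-33)/(139-33) = 106/106 = 1.0

1.0


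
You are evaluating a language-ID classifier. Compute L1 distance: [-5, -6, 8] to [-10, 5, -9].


d = |-5+ 10| + |-6-5| + |8+ 9|
  = 5 + 11 + 17
  = 33

33


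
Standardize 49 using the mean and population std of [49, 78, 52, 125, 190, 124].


μ = 103, σ = 49.3896
z = (49 - 103)/49.3896 = -1.0933

-1.0933


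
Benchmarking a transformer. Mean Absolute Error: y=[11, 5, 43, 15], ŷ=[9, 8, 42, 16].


Absolute errors: |11-9|=2, |5-8|=3, |43-42|=1, |15-16|=1
Sum = 7
MAE = 7/4 = 7/4

7/4


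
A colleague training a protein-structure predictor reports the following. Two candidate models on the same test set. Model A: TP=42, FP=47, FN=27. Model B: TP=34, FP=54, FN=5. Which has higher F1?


Model A: P=42/89=0.4719, R=42/69=0.6087, F1=2PR/(P+R)=2TP/(2TP+FP+FN)=84/158=0.5316
Model B: P=34/88=0.3864, R=34/39=0.8718, F1=2PR/(P+R)=2TP/(2TP+FP+FN)=68/127=0.5354
0.5316 < 0.5354 → Model B

Model B


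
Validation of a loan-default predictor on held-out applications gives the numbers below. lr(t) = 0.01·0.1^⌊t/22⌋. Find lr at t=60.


n_drops = ⌊60/22⌋ = 2
lr = 0.01·0.1^2 = 0.01·0.01 = 0.0001

0.0001


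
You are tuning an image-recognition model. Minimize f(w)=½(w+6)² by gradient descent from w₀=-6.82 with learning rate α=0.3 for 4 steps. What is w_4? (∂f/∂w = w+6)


step 1: grad = -6.82+6 = -0.82; w = -6.82 - 0.3·(-0.82) = -6.574
step 2: grad = -6.574+6 = -0.574; w = -6.574 - 0.3·(-0.574) = -6.4018
step 3: grad = -6.4018+6 = -0.4018; w = -6.4018 - 0.3·(-0.4018) = -6.28126
step 4: grad = -6.28126+6 = -0.28126; w = -6.28126 - 0.3·(-0.28126) = -6.196882

-6.196882


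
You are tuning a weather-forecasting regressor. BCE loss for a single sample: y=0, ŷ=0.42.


BCE = -[y·ln(p) + (1-y)·ln(1-p)]
= -0 - 1·ln(1-0.42)
= -ln(0.58) = 0.5447

0.5447


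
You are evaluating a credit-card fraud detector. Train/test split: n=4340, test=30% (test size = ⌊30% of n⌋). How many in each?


Test = ⌊4340·30/100⌋ = 1302
Train = 4340 - 1302 = 3038

Train: 3038, Test: 1302


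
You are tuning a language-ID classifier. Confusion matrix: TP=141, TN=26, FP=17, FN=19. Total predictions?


Total = TP + TN + FP + FN
= 141 + 26 + 17 + 19
= 203
(Predicted positive: 158, predicted negative: 45)

203


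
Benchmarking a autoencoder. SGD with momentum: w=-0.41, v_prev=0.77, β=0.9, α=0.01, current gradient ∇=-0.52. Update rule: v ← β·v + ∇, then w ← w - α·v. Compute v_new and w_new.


v_new = 0.9·0.77 - 0.52 = 0.693 - 0.52 = 0.173
w_new = -0.41 - 0.01·0.173 = -0.41 - 0.00173 = -0.41173

v_new=0.173, w_new=-0.41173


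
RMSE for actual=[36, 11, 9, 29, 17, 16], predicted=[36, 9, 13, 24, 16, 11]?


MSE = 71/6 = 11.8333
RMSE = √(71/6) = 3.44

3.44


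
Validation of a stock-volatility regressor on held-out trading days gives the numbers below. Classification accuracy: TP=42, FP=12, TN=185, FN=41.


Accuracy = (TP+TN)/(TP+TN+FP+FN)
= (42+185)/(280)
= 227/280 = 81.07%

81.07%


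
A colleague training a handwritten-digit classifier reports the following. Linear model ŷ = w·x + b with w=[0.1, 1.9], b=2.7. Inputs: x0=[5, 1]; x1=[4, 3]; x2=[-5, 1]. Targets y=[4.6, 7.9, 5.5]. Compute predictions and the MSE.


ŷ0 = (0.1)·(5) + (1.9)·(1) + 2.7 = 5.1
ŷ1 = (0.1)·(4) + (1.9)·(3) + 2.7 = 8.8
ŷ2 = (0.1)·(-5) + (1.9)·(1) + 2.7 = 4.1
errors² = [0.25, 0.81, 1.96]
MSE = 3.0200/3 = 1.0067

1.0067


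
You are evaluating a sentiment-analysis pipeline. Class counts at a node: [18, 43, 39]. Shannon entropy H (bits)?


Probabilities: [18/100, 43/100, 39/100] ≈ [0.18, 0.43, 0.39]
H = -((18/100)·log₂(18/100) + (43/100)·log₂(43/100) + (39/100)·log₂(39/100))
  = 1.4987 bits

1.4987 bits


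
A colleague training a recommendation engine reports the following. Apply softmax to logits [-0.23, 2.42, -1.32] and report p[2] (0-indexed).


Exponentials: e^-0.23=0.7945, e^2.42=11.2459, e^-1.32=0.2671
Sum = 12.3075
Softmax = [0.0646, 0.9137, 0.0217]
p[2] = 0.2671/12.3075 = 0.0217

0.0217


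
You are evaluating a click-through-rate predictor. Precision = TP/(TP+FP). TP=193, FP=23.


Precision = TP/(TP+FP)
= 193/(193+23)
= 193/216 = 89.35%

89.35%


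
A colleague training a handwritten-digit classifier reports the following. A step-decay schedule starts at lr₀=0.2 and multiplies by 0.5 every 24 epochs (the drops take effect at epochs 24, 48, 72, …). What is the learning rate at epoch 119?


n_drops = ⌊119/24⌋ = 4
lr = 0.2·0.5^4 = 0.2·0.0625 = 0.0125

0.0125


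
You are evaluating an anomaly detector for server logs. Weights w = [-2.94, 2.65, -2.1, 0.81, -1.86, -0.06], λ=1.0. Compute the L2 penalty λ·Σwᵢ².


‖w‖₂² = (-2.94)² + (2.65)² + (-2.1)² + (0.81)² + (-1.86)² + (-0.06)²
     = 8.6436 + 7.0225 + 4.41 + 0.6561 + 3.4596 + 0.0036
     = 24.1954
λ·‖w‖₂² = 1.0·24.1954 = 24.1954

24.1954


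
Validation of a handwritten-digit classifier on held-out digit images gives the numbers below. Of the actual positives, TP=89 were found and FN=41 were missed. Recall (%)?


Recall = TP/(TP+FN)
= 89/(89+41)
= 89/130 = 68.46%

68.46%


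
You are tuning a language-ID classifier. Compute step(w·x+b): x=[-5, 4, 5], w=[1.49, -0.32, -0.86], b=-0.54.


z = (-5)·(1.49) + (4)·(-0.32) + (5)·(-0.86) - 0.54
  = -13.57
step(z) = 0 (z<0)

0


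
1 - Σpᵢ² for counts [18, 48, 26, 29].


Probabilities: [18/121, 48/121, 26/121, 29/121] ≈ [0.1488, 0.3967, 0.2149, 0.2397]
Σpᵢ² = (324 + 2304 + 676 + 841)/121² = 4145/14641
Gini = 1 - Σpᵢ² = 1 - 4145/14641 = 0.7169

0.7169


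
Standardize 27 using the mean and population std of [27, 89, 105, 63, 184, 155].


μ = 103.8333, σ = 52.973
z = (27 - 103.8333)/52.973 = -1.4504

-1.4504


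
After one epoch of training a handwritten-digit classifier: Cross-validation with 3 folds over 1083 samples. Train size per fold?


Fold size = 1083/3 = 361
Training per fold = 1083 - 361 = 722

722


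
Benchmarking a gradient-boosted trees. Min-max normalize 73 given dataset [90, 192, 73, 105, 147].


min=73, max=192
(73-73)/(192-73) = 0/119 = 0.0

0.0


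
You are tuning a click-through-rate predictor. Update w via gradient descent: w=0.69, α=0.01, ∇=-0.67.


w_new = w - α·∇
= 0.69 - 0.01·-0.67
= 0.69 + 0.0067
= 0.6967

0.6967


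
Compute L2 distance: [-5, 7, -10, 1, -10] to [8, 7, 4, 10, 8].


d = √((-5-8)² + (7-7)² + (-10-4)² + (1-10)² + (-10-8)²)
  = √(169 + 0 + 196 + 81 + 324)
  = √770 = 27.7489

27.7489


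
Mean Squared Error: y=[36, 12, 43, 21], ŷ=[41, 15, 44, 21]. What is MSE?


Squared errors: (36-41)²=25, (12-15)²=9, (43-44)²=1, (21-21)²=0
Sum = 35
MSE = 35/4 = 35/4

35/4


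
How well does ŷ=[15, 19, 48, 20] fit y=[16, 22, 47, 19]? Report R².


ȳ = 26
SS_res = Σ(y-ŷ)² = 12
SS_tot = Σ(y-ȳ)² = 606
R² = 1 - SS_res/SS_tot = 1 - 0.0198 = 0.9802

0.9802


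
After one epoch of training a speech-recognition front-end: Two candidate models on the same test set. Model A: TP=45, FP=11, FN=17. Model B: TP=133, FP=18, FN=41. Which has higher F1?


Model A: P=45/56=0.8036, R=45/62=0.7258, F1=2PR/(P+R)=2TP/(2TP+FP+FN)=90/118=0.7627
Model B: P=133/151=0.8808, R=133/174=0.7644, F1=2PR/(P+R)=2TP/(2TP+FP+FN)=266/325=0.8185
0.7627 < 0.8185 → Model B

Model B


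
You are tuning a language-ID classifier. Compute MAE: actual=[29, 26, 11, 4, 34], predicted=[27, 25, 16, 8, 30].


Absolute errors: |29-27|=2, |26-25|=1, |11-16|=5, |4-8|=4, |34-30|=4
Sum = 16
MAE = 16/5 = 16/5

16/5


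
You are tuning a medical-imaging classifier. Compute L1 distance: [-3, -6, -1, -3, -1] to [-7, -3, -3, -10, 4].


d = |-3+ 7| + |-6+ 3| + |-1+ 3| + |-3+ 10| + |-1-4|
  = 4 + 3 + 2 + 7 + 5
  = 21

21


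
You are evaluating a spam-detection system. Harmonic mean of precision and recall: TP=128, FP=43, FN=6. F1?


Precision = 128/171 = 0.7485
Recall = 128/134 = 0.9552
F1 = 2·P·R/(P+R) = 2·TP/(2·TP+FP+FN) = 256/(256+43+6) = 256/305 = 0.8393

0.8393


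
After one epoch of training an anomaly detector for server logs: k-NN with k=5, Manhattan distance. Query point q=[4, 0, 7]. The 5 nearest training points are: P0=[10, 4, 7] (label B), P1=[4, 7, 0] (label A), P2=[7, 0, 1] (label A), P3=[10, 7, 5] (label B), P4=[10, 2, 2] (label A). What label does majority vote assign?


d(q,P0) = 10  (label B)
d(q,P1) = 14  (label A)
d(q,P2) = 9  (label A)
d(q,P3) = 15  (label B)
d(q,P4) = 13  (label A)
Votes: A=3, B=2
Majority → A

A


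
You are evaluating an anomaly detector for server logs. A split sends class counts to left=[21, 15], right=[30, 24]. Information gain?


Parent = [51, 39], H_parent = 0.9871
H_left = 0.9799 (n=36), H_right = 0.9911 (n=54)
H_children = (36/90)·0.9799 + (54/90)·0.9911 = 0.9866
IG = 0.9871 - 0.9866 = 0.0005

0.0005


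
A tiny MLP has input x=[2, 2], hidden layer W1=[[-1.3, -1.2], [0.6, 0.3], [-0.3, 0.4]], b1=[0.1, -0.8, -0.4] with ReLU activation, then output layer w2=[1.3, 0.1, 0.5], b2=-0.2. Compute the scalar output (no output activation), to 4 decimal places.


z1[0] = (-1.3)·(2) + (-1.2)·(2) + 0.1 = -4.9
z1[1] = (0.6)·(2) + (0.3)·(2) - 0.8 = 1.0
z1[2] = (-0.3)·(2) + (0.4)·(2) - 0.4 = -0.2
h = ReLU(z1) = [0.0, 1.0, 0.0]
output = (1.3)·(0.0) + (0.1)·(1.0) + (0.5)·(0.0) - 0.2 = -0.1

-0.1


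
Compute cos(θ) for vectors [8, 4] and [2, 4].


A·B = 8·2 + 4·4 = 32
‖A‖ = √80 = 8.9443, ‖B‖ = √20 = 4.4721
cos = 32/(√80·√20) = 32/√1600 = 0.8

0.8


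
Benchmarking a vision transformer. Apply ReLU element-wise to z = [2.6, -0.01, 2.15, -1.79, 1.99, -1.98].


ReLU(2.6) = max(0, 2.6) = 2.6
ReLU(-0.01) = max(0, -0.01) = 0.0
ReLU(2.15) = max(0, 2.15) = 2.15
ReLU(-1.79) = max(0, -1.79) = 0.0
ReLU(1.99) = max(0, 1.99) = 1.99
ReLU(-1.98) = max(0, -1.98) = 0.0
result = [2.6, 0.0, 2.15, 0.0, 1.99, 0.0]

[2.6, 0.0, 2.15, 0.0, 1.99, 0.0]


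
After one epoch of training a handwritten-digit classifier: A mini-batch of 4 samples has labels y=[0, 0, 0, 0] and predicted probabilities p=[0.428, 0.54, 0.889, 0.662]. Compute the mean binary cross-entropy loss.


L[0] = -ln(1-0.428) = -ln(0.572) = 0.5586
L[1] = -ln(1-0.54) = -ln(0.46) = 0.7765
L[2] = -ln(1-0.889) = -ln(0.111) = 2.1982
L[3] = -ln(1-0.662) = -ln(0.338) = 1.0847
mean = (0.5586 + 0.7765 + 2.1982 + 1.0847)/4 = 1.1545

1.1545


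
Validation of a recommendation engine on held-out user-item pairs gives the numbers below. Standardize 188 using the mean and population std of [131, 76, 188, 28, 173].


μ = 119.2, σ = 59.9179
z = (188 - 119.2)/59.9179 = 1.1482

1.1482


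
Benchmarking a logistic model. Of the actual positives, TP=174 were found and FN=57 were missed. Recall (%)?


Recall = TP/(TP+FN)
= 174/(174+57)
= 174/231 = 75.32%

75.32%


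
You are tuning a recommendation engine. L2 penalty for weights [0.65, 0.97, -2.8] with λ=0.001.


‖w‖₂² = (0.65)² + (0.97)² + (-2.8)²
     = 0.4225 + 0.9409 + 7.84
     = 9.2034
λ·‖w‖₂² = 0.001·9.2034 = 0.009203

0.009203


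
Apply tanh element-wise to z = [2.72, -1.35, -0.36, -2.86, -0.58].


tanh(2.72) = 0.9914
tanh(-1.35) = -0.8741
tanh(-0.36) = -0.3452
tanh(-2.86) = -0.9935
tanh(-0.58) = -0.5227
result = [0.9914, -0.8741, -0.3452, -0.9935, -0.5227]

[0.9914, -0.8741, -0.3452, -0.9935, -0.5227]


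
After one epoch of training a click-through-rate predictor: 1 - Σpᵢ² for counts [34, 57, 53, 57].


Probabilities: [34/201, 57/201, 53/201, 57/201] ≈ [0.1692, 0.2836, 0.2637, 0.2836]
Σpᵢ² = (1156 + 3249 + 2809 + 3249)/201² = 10463/40401
Gini = 1 - Σpᵢ² = 1 - 10463/40401 = 0.741

0.741


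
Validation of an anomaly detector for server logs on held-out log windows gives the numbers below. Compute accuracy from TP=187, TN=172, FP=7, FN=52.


Accuracy = (TP+TN)/(TP+TN+FP+FN)
= (187+172)/(418)
= 359/418 = 85.89%

85.89%


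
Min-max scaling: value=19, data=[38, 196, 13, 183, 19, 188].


min=13, max=196
(19-13)/(196-13) = 6/183 = 0.0328

0.0328


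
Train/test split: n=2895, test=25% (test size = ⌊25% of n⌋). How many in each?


Test = ⌊2895·25/100⌋ = 723
Train = 2895 - 723 = 2172

Train: 2172, Test: 723


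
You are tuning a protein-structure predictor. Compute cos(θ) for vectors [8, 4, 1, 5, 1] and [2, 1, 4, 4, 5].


A·B = 8·2 + 4·1 + 1·4 + 5·4 + 1·5 = 49
‖A‖ = √107 = 10.3441, ‖B‖ = √62 = 7.874
cos = 49/(√107·√62) = 49/√6634 = 0.6016

0.6016


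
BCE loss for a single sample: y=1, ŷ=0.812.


BCE = -[y·ln(p) + (1-y)·ln(1-p)]
= -1·ln(0.812) - 0
= -ln(0.812) = 0.2083

0.2083


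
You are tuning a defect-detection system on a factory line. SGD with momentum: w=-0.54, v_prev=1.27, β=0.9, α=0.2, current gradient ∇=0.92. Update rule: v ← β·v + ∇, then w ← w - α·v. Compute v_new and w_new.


v_new = 0.9·1.27 + 0.92 = 1.143 + 0.92 = 2.063
w_new = -0.54 - 0.2·2.063 = -0.54 - 0.4126 = -0.9526

v_new=2.063, w_new=-0.9526


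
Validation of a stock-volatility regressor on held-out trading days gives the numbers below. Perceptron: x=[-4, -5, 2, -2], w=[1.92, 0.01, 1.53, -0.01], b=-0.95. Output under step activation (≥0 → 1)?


z = (-4)·(1.92) + (-5)·(0.01) + (2)·(1.53) + (-2)·(-0.01) - 0.95
  = -5.6
step(z) = 0 (z<0)

0


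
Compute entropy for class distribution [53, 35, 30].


Probabilities: [53/118, 35/118, 30/118] ≈ [0.4492, 0.2966, 0.2542]
H = -((53/118)·log₂(53/118) + (35/118)·log₂(35/118) + (30/118)·log₂(30/118))
  = 1.541 bits

1.541 bits


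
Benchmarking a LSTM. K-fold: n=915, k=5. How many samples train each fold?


Fold size = 915/5 = 183
Training per fold = 915 - 183 = 732

732


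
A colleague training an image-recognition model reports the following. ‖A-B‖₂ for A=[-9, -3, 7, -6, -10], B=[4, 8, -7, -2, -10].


d = √((-9-4)² + (-3-8)² + (7+ 7)² + (-6+ 2)² + (-10+ 10)²)
  = √(169 + 121 + 196 + 16 + 0)
  = √502 = 22.4054

22.4054


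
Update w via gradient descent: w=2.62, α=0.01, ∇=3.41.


w_new = w - α·∇
= 2.62 - 0.01·3.41
= 2.62 - 0.0341
= 2.5859

2.5859


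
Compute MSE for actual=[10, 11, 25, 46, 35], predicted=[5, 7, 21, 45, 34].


Squared errors: (10-5)²=25, (11-7)²=16, (25-21)²=16, (46-45)²=1, (35-34)²=1
Sum = 59
MSE = 59/5 = 59/5

59/5


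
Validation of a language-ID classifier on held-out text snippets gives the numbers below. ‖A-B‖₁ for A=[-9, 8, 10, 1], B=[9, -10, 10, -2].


d = |-9-9| + |8+ 10| + |10-10| + |1+ 2|
  = 18 + 18 + 0 + 3
  = 39

39


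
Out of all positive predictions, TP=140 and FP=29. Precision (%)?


Precision = TP/(TP+FP)
= 140/(140+29)
= 140/169 = 82.84%

82.84%


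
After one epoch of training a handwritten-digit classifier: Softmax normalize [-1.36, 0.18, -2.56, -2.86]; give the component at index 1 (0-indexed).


Exponentials: e^-1.36=0.2567, e^0.18=1.1972, e^-2.56=0.0773, e^-2.86=0.0573
Sum = 1.5885
Softmax = [0.1616, 0.7537, 0.0487, 0.0361]
p[1] = 1.1972/1.5885 = 0.7537

0.7537


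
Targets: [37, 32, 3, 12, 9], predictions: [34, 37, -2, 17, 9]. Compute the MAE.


Absolute errors: |37-34|=3, |32-37|=5, |3+ 2|=5, |12-17|=5, |9-9|=0
Sum = 18
MAE = 18/5 = 18/5

18/5


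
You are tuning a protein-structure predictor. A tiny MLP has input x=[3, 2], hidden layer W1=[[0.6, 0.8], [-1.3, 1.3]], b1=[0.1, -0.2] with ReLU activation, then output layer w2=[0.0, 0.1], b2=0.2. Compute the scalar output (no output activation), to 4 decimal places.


z1[0] = (0.6)·(3) + (0.8)·(2) + 0.1 = 3.5
z1[1] = (-1.3)·(3) + (1.3)·(2) - 0.2 = -1.5
h = ReLU(z1) = [3.5, 0.0]
output = (0.0)·(3.5) + (0.1)·(0.0) + 0.2 = 0.2

0.2


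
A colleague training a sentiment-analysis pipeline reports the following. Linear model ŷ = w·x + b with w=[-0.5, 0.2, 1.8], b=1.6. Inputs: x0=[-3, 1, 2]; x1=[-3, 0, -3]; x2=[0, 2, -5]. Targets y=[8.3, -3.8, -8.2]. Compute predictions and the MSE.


ŷ0 = (-0.5)·(-3) + (0.2)·(1) + (1.8)·(2) + 1.6 = 6.9
ŷ1 = (-0.5)·(-3) + (0.2)·(0) + (1.8)·(-3) + 1.6 = -2.3
ŷ2 = (-0.5)·(0) + (0.2)·(2) + (1.8)·(-5) + 1.6 = -7.0
errors² = [1.96, 2.25, 1.44]
MSE = 5.6500/3 = 1.8833

1.8833


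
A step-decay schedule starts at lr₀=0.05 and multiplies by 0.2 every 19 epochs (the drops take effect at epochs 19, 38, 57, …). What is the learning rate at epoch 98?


n_drops = ⌊98/19⌋ = 5
lr = 0.05·0.2^5 = 0.05·0.00032 = 0.000016

0.000016


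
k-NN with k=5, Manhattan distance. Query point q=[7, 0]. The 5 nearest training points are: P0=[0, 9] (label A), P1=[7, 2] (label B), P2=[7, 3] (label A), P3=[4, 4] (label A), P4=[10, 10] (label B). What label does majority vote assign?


d(q,P0) = 16  (label A)
d(q,P1) = 2  (label B)
d(q,P2) = 3  (label A)
d(q,P3) = 7  (label A)
d(q,P4) = 13  (label B)
Votes: A=3, B=2
Majority → A

A


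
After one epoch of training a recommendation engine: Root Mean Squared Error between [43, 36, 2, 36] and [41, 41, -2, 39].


MSE = 54/4 = 13.5
RMSE = √(54/4) = 3.6742

3.6742


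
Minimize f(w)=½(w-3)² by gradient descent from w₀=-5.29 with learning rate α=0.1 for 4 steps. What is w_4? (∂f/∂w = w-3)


step 1: grad = -5.29-3 = -8.29; w = -5.29 - 0.1·(-8.29) = -4.461
step 2: grad = -4.461-3 = -7.461; w = -4.461 - 0.1·(-7.461) = -3.7149
step 3: grad = -3.7149-3 = -6.7149; w = -3.7149 - 0.1·(-6.7149) = -3.04341
step 4: grad = -3.04341-3 = -6.04341; w = -3.04341 - 0.1·(-6.04341) = -2.439069

-2.439069


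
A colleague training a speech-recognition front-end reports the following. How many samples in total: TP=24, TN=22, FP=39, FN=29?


Total = TP + TN + FP + FN
= 24 + 22 + 39 + 29
= 114
(Predicted positive: 63, predicted negative: 51)

114


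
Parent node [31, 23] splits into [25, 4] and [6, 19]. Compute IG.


Parent = [31, 23], H_parent = 0.9841
H_left = 0.5788 (n=29), H_right = 0.795 (n=25)
H_children = (29/54)·0.5788 + (25/54)·0.795 = 0.6789
IG = 0.9841 - 0.6789 = 0.3052

0.3052


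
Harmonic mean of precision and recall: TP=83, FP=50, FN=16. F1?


Precision = 83/133 = 0.6241
Recall = 83/99 = 0.8384
F1 = 2·P·R/(P+R) = 2·TP/(2·TP+FP+FN) = 166/(166+50+16) = 166/232 = 0.7155

0.7155


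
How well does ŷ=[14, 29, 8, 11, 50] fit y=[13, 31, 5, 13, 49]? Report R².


ȳ = 22.2
SS_res = Σ(y-ŷ)² = 19
SS_tot = Σ(y-ȳ)² = 1260.8
R² = 1 - SS_res/SS_tot = 1 - 0.0151 = 0.9849

0.9849


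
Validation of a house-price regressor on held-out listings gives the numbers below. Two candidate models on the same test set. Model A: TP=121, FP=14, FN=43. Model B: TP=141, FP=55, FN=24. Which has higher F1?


Model A: P=121/135=0.8963, R=121/164=0.7378, F1=2PR/(P+R)=2TP/(2TP+FP+FN)=242/299=0.8094
Model B: P=141/196=0.7194, R=141/165=0.8545, F1=2PR/(P+R)=2TP/(2TP+FP+FN)=282/361=0.7812
0.8094 > 0.7812 → Model A

Model A


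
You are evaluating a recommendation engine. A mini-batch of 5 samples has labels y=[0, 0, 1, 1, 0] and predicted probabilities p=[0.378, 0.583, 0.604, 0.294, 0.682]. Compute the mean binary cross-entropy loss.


L[0] = -ln(1-0.378) = -ln(0.622) = 0.4748
L[1] = -ln(1-0.583) = -ln(0.417) = 0.8747
L[2] = -ln(0.604) = 0.5042
L[3] = -ln(0.294) = 1.2242
L[4] = -ln(1-0.682) = -ln(0.318) = 1.1457
mean = (0.4748 + 0.8747 + 0.5042 + 1.2242 + 1.1457)/5 = 0.8447

0.8447


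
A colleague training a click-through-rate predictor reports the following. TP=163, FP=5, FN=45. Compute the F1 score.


Precision = 163/168 = 0.9702
Recall = 163/208 = 0.7837
F1 = 2·P·R/(P+R) = 2·TP/(2·TP+FP+FN) = 326/(326+5+45) = 326/376 = 0.867

0.867


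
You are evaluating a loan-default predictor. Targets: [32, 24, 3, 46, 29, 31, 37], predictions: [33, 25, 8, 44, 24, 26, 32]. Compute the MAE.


Absolute errors: |32-33|=1, |24-25|=1, |3-8|=5, |46-44|=2, |29-24|=5, |31-26|=5, |37-32|=5
Sum = 24
MAE = 24/7 = 24/7

24/7


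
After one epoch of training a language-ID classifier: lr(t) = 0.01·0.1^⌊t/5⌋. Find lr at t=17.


n_drops = ⌊17/5⌋ = 3
lr = 0.01·0.1^3 = 0.01·0.001 = 0.00001

0.00001


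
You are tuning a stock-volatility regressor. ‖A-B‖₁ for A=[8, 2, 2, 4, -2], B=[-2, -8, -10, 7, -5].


d = |8+ 2| + |2+ 8| + |2+ 10| + |4-7| + |-2+ 5|
  = 10 + 10 + 12 + 3 + 3
  = 38

38


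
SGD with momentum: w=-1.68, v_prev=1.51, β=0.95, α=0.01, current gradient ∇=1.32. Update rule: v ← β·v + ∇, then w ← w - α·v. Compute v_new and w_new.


v_new = 0.95·1.51 + 1.32 = 1.4345 + 1.32 = 2.7545
w_new = -1.68 - 0.01·2.7545 = -1.68 - 0.027545 = -1.707545

v_new=2.7545, w_new=-1.707545


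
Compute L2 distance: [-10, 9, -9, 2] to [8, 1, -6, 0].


d = √((-10-8)² + (9-1)² + (-9+ 6)² + (2-0)²)
  = √(324 + 64 + 9 + 4)
  = √401 = 20.025

20.025


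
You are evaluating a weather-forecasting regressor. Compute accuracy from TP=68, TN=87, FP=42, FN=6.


Accuracy = (TP+TN)/(TP+TN+FP+FN)
= (68+87)/(203)
= 155/203 = 76.35%

76.35%


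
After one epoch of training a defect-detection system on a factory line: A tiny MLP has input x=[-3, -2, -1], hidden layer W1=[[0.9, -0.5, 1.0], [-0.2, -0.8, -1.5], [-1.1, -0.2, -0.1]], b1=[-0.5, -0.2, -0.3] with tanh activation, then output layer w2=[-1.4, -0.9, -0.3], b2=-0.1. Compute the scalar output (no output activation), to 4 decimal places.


z1[0] = (0.9)·(-3) + (-0.5)·(-2) + (1.0)·(-1) - 0.5 = -3.2
z1[1] = (-0.2)·(-3) + (-0.8)·(-2) + (-1.5)·(-1) - 0.2 = 3.5
z1[2] = (-1.1)·(-3) + (-0.2)·(-2) + (-0.1)·(-1) - 0.3 = 3.5
h = tanh(z1) = [-0.9967, 0.9982, 0.9982]
output = (-1.4)·(-0.9967) + (-0.9)·(0.9982) + (-0.3)·(0.9982) - 0.1 = 0.0975

0.0975


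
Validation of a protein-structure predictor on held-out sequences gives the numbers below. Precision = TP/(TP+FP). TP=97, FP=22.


Precision = TP/(TP+FP)
= 97/(97+22)
= 97/119 = 81.51%

81.51%


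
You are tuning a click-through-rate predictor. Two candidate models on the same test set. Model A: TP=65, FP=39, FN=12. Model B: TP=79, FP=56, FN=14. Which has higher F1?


Model A: P=65/104=0.625, R=65/77=0.8442, F1=2PR/(P+R)=2TP/(2TP+FP+FN)=130/181=0.7182
Model B: P=79/135=0.5852, R=79/93=0.8495, F1=2PR/(P+R)=2TP/(2TP+FP+FN)=158/228=0.693
0.7182 > 0.693 → Model A

Model A


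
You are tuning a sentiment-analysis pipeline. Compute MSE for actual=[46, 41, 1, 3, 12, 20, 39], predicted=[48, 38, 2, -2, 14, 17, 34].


Squared errors: (46-48)²=4, (41-38)²=9, (1-2)²=1, (3+ 2)²=25, (12-14)²=4, (20-17)²=9, (39-34)²=25
Sum = 77
MSE = 77/7 = 11

11


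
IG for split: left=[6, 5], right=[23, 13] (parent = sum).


Parent = [29, 18], H_parent = 0.9601
H_left = 0.994 (n=11), H_right = 0.9436 (n=36)
H_children = (11/47)·0.994 + (36/47)·0.9436 = 0.9554
IG = 0.9601 - 0.9554 = 0.0047

0.0047


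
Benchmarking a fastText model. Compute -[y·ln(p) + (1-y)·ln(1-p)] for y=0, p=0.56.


BCE = -[y·ln(p) + (1-y)·ln(1-p)]
= -0 - 1·ln(1-0.56)
= -ln(0.44) = 0.821

0.821


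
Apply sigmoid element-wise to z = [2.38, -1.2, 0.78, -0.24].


σ(2.38) = 1/(1+e^-2.38) = 0.9153
σ(-1.2) = 1/(1+e^1.2) = 0.2315
σ(0.78) = 1/(1+e^-0.78) = 0.6857
σ(-0.24) = 1/(1+e^0.24) = 0.4403
result = [0.9153, 0.2315, 0.6857, 0.4403]

[0.9153, 0.2315, 0.6857, 0.4403]


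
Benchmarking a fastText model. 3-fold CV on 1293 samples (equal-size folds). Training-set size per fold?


Fold size = 1293/3 = 431
Training per fold = 1293 - 431 = 862

862


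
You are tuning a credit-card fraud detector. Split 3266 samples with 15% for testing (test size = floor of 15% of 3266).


Test = ⌊3266·15/100⌋ = 489
Train = 3266 - 489 = 2777

Train: 2777, Test: 489


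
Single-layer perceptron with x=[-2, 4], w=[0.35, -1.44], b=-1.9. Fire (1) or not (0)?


z = (-2)·(0.35) + (4)·(-1.44) - 1.9
  = -8.36
step(z) = 0 (z<0)

0


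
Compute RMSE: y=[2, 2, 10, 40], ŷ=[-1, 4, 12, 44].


MSE = 33/4 = 8.25
RMSE = √(33/4) = 2.8723

2.8723


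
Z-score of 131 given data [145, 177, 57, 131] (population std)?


μ = 127.5, σ = 43.9858
z = (131 - 127.5)/43.9858 = 0.0796

0.0796


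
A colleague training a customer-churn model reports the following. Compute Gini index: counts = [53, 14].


Probabilities: [53/67, 14/67] ≈ [0.791, 0.209]
Σpᵢ² = (2809 + 196)/67² = 3005/4489
Gini = 1 - Σpᵢ² = 1 - 3005/4489 = 0.3306

0.3306


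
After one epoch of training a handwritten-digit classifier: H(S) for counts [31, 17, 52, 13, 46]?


Probabilities: [31/159, 17/159, 52/159, 13/159, 46/159] ≈ [0.195, 0.1069, 0.327, 0.0818, 0.2893]
H = -((31/159)·log₂(31/159) + (17/159)·log₂(17/159) + (52/159)·log₂(52/159) + (13/159)·log₂(13/159) + (46/159)·log₂(46/159))
  = 2.1451 bits

2.1451 bits


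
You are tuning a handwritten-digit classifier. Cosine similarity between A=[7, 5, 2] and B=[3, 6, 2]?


A·B = 7·3 + 5·6 + 2·2 = 55
‖A‖ = √78 = 8.8318, ‖B‖ = √49 = 7
cos = 55/(√78·√49) = 55/√3822 = 0.8896

0.8896


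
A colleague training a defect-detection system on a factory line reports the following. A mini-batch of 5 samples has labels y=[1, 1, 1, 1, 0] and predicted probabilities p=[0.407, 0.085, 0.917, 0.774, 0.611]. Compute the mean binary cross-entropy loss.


L[0] = -ln(0.407) = 0.8989
L[1] = -ln(0.085) = 2.4651
L[2] = -ln(0.917) = 0.0866
L[3] = -ln(0.774) = 0.2562
L[4] = -ln(1-0.611) = -ln(0.389) = 0.9442
mean = (0.8989 + 2.4651 + 0.0866 + 0.2562 + 0.9442)/5 = 0.9302

0.9302


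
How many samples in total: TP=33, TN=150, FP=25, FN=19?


Total = TP + TN + FP + FN
= 33 + 150 + 25 + 19
= 227
(Predicted positive: 58, predicted negative: 169)

227


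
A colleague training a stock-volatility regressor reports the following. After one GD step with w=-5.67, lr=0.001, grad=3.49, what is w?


w_new = w - α·∇
= -5.67 - 0.001·3.49
= -5.67 - 0.00349
= -5.67349

-5.67349


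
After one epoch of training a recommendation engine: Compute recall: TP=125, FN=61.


Recall = TP/(TP+FN)
= 125/(125+61)
= 125/186 = 67.2%

67.2%


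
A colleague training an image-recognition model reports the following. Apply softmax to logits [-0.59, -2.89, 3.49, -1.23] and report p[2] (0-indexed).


Exponentials: e^-0.59=0.5543, e^-2.89=0.0556, e^3.49=32.7859, e^-1.23=0.2923
Sum = 33.6881
Softmax = [0.0165, 0.0016, 0.9732, 0.0087]
p[2] = 32.7859/33.6881 = 0.9732

0.9732


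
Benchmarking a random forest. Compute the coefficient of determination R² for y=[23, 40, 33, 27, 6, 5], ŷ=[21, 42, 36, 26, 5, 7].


ȳ = 22.3333
SS_res = Σ(y-ŷ)² = 23
SS_tot = Σ(y-ȳ)² = 1015.33
R² = 1 - SS_res/SS_tot = 1 - 0.0227 = 0.9773

0.9773


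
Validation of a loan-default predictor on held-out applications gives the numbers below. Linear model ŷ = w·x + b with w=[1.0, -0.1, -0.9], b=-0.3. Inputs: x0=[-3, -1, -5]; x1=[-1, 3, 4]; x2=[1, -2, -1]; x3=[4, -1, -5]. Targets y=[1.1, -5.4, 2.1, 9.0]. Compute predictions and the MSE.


ŷ0 = (1.0)·(-3) + (-0.1)·(-1) + (-0.9)·(-5) - 0.3 = 1.3
ŷ1 = (1.0)·(-1) + (-0.1)·(3) + (-0.9)·(4) - 0.3 = -5.2
ŷ2 = (1.0)·(1) + (-0.1)·(-2) + (-0.9)·(-1) - 0.3 = 1.8
ŷ3 = (1.0)·(4) + (-0.1)·(-1) + (-0.9)·(-5) - 0.3 = 8.3
errors² = [0.04, 0.04, 0.09, 0.49]
MSE = 0.6600/4 = 0.165

0.165


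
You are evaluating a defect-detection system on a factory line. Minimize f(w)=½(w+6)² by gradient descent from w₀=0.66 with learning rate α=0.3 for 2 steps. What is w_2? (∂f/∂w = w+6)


step 1: grad = 0.66+6 = 6.66; w = 0.66 - 0.3·(6.66) = -1.338
step 2: grad = -1.338+6 = 4.662; w = -1.338 - 0.3·(4.662) = -2.7366

-2.7366


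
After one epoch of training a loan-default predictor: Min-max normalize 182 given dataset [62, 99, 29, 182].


min=29, max=182
(182-29)/(182-29) = 153/153 = 1.0

1.0


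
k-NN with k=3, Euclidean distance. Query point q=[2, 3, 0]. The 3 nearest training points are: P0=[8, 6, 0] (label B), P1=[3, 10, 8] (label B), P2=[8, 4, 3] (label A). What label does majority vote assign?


d(q,P0) = 6.7082  (label B)
d(q,P1) = 10.6771  (label B)
d(q,P2) = 6.7823  (label A)
Votes: A=1, B=2
Majority → B

B


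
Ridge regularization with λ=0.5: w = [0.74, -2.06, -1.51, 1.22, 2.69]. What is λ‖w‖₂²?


‖w‖₂² = (0.74)² + (-2.06)² + (-1.51)² + (1.22)² + (2.69)²
     = 0.5476 + 4.2436 + 2.2801 + 1.4884 + 7.2361
     = 15.7958
λ·‖w‖₂² = 0.5·15.7958 = 7.8979

7.8979


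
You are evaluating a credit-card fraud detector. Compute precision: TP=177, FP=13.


Precision = TP/(TP+FP)
= 177/(177+13)
= 177/190 = 93.16%

93.16%


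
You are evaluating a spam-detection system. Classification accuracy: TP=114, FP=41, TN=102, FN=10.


Accuracy = (TP+TN)/(TP+TN+FP+FN)
= (114+102)/(267)
= 216/267 = 80.9%

80.9%


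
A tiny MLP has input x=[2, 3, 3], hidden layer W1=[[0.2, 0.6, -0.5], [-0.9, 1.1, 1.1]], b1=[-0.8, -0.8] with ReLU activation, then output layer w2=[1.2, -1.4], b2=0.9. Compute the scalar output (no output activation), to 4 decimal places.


z1[0] = (0.2)·(2) + (0.6)·(3) + (-0.5)·(3) - 0.8 = -0.1
z1[1] = (-0.9)·(2) + (1.1)·(3) + (1.1)·(3) - 0.8 = 4.0
h = ReLU(z1) = [0.0, 4.0]
output = (1.2)·(0.0) + (-1.4)·(4.0) + 0.9 = -4.7

-4.7


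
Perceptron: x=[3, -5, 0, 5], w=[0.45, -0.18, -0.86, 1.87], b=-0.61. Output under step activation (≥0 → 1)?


z = (3)·(0.45) + (-5)·(-0.18) + (0)·(-0.86) + (5)·(1.87) - 0.61
  = 10.99
step(z) = 1 (z≥0)

1


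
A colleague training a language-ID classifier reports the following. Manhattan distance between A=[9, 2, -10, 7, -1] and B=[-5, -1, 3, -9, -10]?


d = |9+ 5| + |2+ 1| + |-10-3| + |7+ 9| + |-1+ 10|
  = 14 + 3 + 13 + 16 + 9
  = 55

55


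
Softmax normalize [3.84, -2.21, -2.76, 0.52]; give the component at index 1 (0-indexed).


Exponentials: e^3.84=46.5255, e^-2.21=0.1097, e^-2.76=0.0633, e^0.52=1.682
Sum = 48.3805
Softmax = [0.9617, 0.0023, 0.0013, 0.0348]
p[1] = 0.1097/48.3805 = 0.0023

0.0023


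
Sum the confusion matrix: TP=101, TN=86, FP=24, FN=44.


Total = TP + TN + FP + FN
= 101 + 86 + 24 + 44
= 255
(Predicted positive: 125, predicted negative: 130)

255


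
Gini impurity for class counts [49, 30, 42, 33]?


Probabilities: [49/154, 30/154, 42/154, 33/154] ≈ [0.3182, 0.1948, 0.2727, 0.2143]
Σpᵢ² = (2401 + 900 + 1764 + 1089)/154² = 6154/23716
Gini = 1 - Σpᵢ² = 1 - 6154/23716 = 0.7405

0.7405


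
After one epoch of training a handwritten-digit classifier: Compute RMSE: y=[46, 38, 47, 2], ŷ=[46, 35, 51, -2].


MSE = 41/4 = 10.25
RMSE = √(41/4) = 3.2016

3.2016


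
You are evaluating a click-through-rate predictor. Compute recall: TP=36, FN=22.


Recall = TP/(TP+FN)
= 36/(36+22)
= 36/58 = 62.07%

62.07%


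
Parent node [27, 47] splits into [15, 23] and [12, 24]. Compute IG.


Parent = [27, 47], H_parent = 0.9466
H_left = 0.9678 (n=38), H_right = 0.9183 (n=36)
H_children = (38/74)·0.9678 + (36/74)·0.9183 = 0.9437
IG = 0.9466 - 0.9437 = 0.0029

0.0029


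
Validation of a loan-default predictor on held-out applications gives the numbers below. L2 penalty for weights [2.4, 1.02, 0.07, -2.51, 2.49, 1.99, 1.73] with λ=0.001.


‖w‖₂² = (2.4)² + (1.02)² + (0.07)² + (-2.51)² + (2.49)² + (1.99)² + (1.73)²
     = 5.76 + 1.0404 + 0.0049 + 6.3001 + 6.2001 + 3.9601 + 2.9929
     = 26.2585
λ·‖w‖₂² = 0.001·26.2585 = 0.026259

0.026259


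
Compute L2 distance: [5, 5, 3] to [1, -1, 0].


d = √((5-1)² + (5+ 1)² + (3-0)²)
  = √(16 + 36 + 9)
  = √61 = 7.8102

7.8102


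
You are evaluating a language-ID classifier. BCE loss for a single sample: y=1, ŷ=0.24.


BCE = -[y·ln(p) + (1-y)·ln(1-p)]
= -1·ln(0.24) - 0
= -ln(0.24) = 1.4271

1.4271


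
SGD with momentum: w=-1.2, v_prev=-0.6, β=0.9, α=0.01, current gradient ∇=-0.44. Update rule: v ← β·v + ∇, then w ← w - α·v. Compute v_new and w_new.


v_new = 0.9·-0.6 - 0.44 = -0.54 - 0.44 = -0.98
w_new = -1.2 - 0.01·-0.98 = -1.2 + 0.0098 = -1.1902

v_new=-0.98, w_new=-1.1902


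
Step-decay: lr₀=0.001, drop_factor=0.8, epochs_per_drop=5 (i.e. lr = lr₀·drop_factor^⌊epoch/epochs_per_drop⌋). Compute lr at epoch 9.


n_drops = ⌊9/5⌋ = 1
lr = 0.001·0.8^1 = 0.001·0.8 = 0.0008

0.0008


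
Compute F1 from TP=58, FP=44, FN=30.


Precision = 58/102 = 0.5686
Recall = 58/88 = 0.6591
F1 = 2·P·R/(P+R) = 2·TP/(2·TP+FP+FN) = 116/(116+44+30) = 116/190 = 0.6105

0.6105


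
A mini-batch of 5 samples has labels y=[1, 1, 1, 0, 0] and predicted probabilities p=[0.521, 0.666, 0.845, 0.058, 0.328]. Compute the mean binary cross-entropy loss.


L[0] = -ln(0.521) = 0.652
L[1] = -ln(0.666) = 0.4065
L[2] = -ln(0.845) = 0.1684
L[3] = -ln(1-0.058) = -ln(0.942) = 0.0598
L[4] = -ln(1-0.328) = -ln(0.672) = 0.3975
mean = (0.652 + 0.4065 + 0.1684 + 0.0598 + 0.3975)/5 = 0.3368

0.3368


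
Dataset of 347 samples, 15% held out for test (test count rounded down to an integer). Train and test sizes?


Test = ⌊347·15/100⌋ = 52
Train = 347 - 52 = 295

Train: 295, Test: 52


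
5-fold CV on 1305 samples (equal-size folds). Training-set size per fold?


Fold size = 1305/5 = 261
Training per fold = 1305 - 261 = 1044

1044


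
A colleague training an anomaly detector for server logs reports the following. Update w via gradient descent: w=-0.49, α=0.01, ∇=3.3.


w_new = w - α·∇
= -0.49 - 0.01·3.3
= -0.49 - 0.033
= -0.523

-0.523


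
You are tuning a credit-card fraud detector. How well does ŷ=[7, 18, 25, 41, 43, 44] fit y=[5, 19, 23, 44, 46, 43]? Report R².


ȳ = 30
SS_res = Σ(y-ŷ)² = 28
SS_tot = Σ(y-ȳ)² = 1416
R² = 1 - SS_res/SS_tot = 1 - 0.0198 = 0.9802

0.9802


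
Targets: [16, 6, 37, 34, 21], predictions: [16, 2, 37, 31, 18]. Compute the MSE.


Squared errors: (16-16)²=0, (6-2)²=16, (37-37)²=0, (34-31)²=9, (21-18)²=9
Sum = 34
MSE = 34/5 = 34/5

34/5


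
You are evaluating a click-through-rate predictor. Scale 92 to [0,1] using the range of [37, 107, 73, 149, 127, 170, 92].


min=37, max=170
(92-37)/(170-37) = 55/133 = 0.4135

0.4135


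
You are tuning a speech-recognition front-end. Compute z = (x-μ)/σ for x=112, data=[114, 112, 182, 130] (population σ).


μ = 134.5, σ = 28.2975
z = (112 - 134.5)/28.2975 = -0.7951

-0.7951


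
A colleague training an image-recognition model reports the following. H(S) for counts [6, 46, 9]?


Probabilities: [6/61, 46/61, 9/61] ≈ [0.0984, 0.7541, 0.1475]
H = -((6/61)·log₂(6/61) + (46/61)·log₂(46/61) + (9/61)·log₂(9/61))
  = 1.0435 bits

1.0435 bits


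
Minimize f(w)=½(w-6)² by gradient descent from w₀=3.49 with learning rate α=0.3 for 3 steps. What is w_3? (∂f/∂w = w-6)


step 1: grad = 3.49-6 = -2.51; w = 3.49 - 0.3·(-2.51) = 4.243
step 2: grad = 4.243-6 = -1.757; w = 4.243 - 0.3·(-1.757) = 4.7701
step 3: grad = 4.7701-6 = -1.2299; w = 4.7701 - 0.3·(-1.2299) = 5.13907

5.13907


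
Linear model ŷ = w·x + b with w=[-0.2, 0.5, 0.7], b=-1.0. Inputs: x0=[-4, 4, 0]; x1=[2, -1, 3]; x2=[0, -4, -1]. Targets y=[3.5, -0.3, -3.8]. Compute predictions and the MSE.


ŷ0 = (-0.2)·(-4) + (0.5)·(4) + (0.7)·(0) - 1.0 = 1.8
ŷ1 = (-0.2)·(2) + (0.5)·(-1) + (0.7)·(3) - 1.0 = 0.2
ŷ2 = (-0.2)·(0) + (0.5)·(-4) + (0.7)·(-1) - 1.0 = -3.7
errors² = [2.89, 0.25, 0.01]
MSE = 3.1500/3 = 1.05

1.05
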